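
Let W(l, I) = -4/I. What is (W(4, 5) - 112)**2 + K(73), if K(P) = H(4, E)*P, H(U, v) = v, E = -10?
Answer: 299846/25 ≈ 11994.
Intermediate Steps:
K(P) = -10*P
(W(4, 5) - 112)**2 + K(73) = (-4/5 - 112)**2 - 10*73 = (-4*1/5 - 112)**2 - 730 = (-4/5 - 112)**2 - 730 = (-564/5)**2 - 730 = 318096/25 - 730 = 299846/25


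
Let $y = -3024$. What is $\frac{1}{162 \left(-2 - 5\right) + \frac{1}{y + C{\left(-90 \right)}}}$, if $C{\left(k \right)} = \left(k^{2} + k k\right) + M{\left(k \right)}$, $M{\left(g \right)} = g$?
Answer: $- \frac{13086}{14839523} \approx -0.00088183$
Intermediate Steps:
$C{\left(k \right)} = k + 2 k^{2}$ ($C{\left(k \right)} = \left(k^{2} + k k\right) + k = \left(k^{2} + k^{2}\right) + k = 2 k^{2} + k = k + 2 k^{2}$)
$\frac{1}{162 \left(-2 - 5\right) + \frac{1}{y + C{\left(-90 \right)}}} = \frac{1}{162 \left(-2 - 5\right) + \frac{1}{-3024 - 90 \left(1 + 2 \left(-90\right)\right)}} = \frac{1}{162 \left(-2 - 5\right) + \frac{1}{-3024 - 90 \left(1 - 180\right)}} = \frac{1}{162 \left(-7\right) + \frac{1}{-3024 - -16110}} = \frac{1}{-1134 + \frac{1}{-3024 + 16110}} = \frac{1}{-1134 + \frac{1}{13086}} = \frac{1}{- \frac{14839523}{13086}} = - \frac{13086}{14839523}$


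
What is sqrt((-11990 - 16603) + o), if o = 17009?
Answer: 8*I*sqrt(181) ≈ 107.63*I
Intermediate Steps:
sqrt((-11990 - 16603) + o) = sqrt((-11990 - 16603) + 17009) = sqrt(-28593 + 17009) = sqrt(-11584) = 8*I*sqrt(181)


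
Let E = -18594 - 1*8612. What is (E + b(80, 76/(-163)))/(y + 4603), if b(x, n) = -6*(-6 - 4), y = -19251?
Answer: 13573/7324 ≈ 1.8532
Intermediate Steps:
b(x, n) = 60 (b(x, n) = -6*(-10) = 60)
E = -27206 (E = -18594 - 8612 = -27206)
(E + b(80, 76/(-163)))/(y + 4603) = (-27206 + 60)/(-19251 + 4603) = -27146/(-14648) = -27146*(-1/14648) = 13573/7324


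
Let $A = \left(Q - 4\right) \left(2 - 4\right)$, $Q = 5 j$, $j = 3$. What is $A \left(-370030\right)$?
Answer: $8140660$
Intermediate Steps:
$Q = 15$ ($Q = 5 \cdot 3 = 15$)
$A = -22$ ($A = \left(15 - 4\right) \left(2 - 4\right) = 11 \left(-2\right) = -22$)
$A \left(-370030\right) = \left(-22\right) \left(-370030\right) = 8140660$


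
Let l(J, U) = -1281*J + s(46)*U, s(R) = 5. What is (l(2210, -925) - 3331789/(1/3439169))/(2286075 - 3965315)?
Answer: 1432323534872/209905 ≈ 6.8237e+6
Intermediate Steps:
l(J, U) = -1281*J + 5*U
(l(2210, -925) - 3331789/(1/3439169))/(2286075 - 3965315) = ((-1281*2210 + 5*(-925)) - 3331789/(1/3439169))/(2286075 - 3965315) = ((-2831010 - 4625) - 3331789/1/3439169)/(-1679240) = (-2835635 - 3331789*3439169)*(-1/1679240) = (-2835635 - 11458585443341)*(-1/1679240) = -11458588278976*(-1/1679240) = 1432323534872/209905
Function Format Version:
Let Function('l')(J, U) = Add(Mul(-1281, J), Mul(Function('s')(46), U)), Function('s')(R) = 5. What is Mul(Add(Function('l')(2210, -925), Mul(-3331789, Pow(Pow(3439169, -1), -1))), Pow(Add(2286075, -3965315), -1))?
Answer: Rational(1432323534872, 209905) ≈ 6.8237e+6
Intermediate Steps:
Function('l')(J, U) = Add(Mul(-1281, J), Mul(5, U))
Mul(Add(Function('l')(2210, -925), Mul(-3331789, Pow(Pow(3439169, -1), -1))), Pow(Add(2286075, -3965315), -1)) = Mul(Add(Add(Mul(-1281, 2210), Mul(5, -925)), Mul(-3331789, Pow(Pow(3439169, -1), -1))), Pow(Add(2286075, -3965315), -1)) = Mul(Add(Add(-2831010, -4625), Mul(-3331789, Pow(Rational(1, 3439169), -1))), Pow(-1679240, -1)) = Mul(Add(-2835635, Mul(-3331789, 3439169)), Rational(-1, 1679240)) = Mul(Add(-2835635, -11458585443341), Rational(-1, 1679240)) = Mul(-11458588278976, Rational(-1, 1679240)) = Rational(1432323534872, 209905)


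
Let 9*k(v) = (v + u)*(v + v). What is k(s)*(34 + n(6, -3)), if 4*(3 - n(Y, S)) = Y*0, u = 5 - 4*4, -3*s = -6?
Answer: -148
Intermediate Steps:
s = 2 (s = -⅓*(-6) = 2)
u = -11 (u = 5 - 16 = -11)
k(v) = 2*v*(-11 + v)/9 (k(v) = ((v - 11)*(v + v))/9 = ((-11 + v)*(2*v))/9 = (2*v*(-11 + v))/9 = 2*v*(-11 + v)/9)
n(Y, S) = 3 (n(Y, S) = 3 - Y*0/4 = 3 - ¼*0 = 3 + 0 = 3)
k(s)*(34 + n(6, -3)) = ((2/9)*2*(-11 + 2))*(34 + 3) = ((2/9)*2*(-9))*37 = -4*37 = -148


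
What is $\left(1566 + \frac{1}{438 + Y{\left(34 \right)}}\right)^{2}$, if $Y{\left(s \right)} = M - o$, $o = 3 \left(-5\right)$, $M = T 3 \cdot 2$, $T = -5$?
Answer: $\frac{438798931561}{178929} \approx 2.4524 \cdot 10^{6}$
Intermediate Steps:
$M = -30$ ($M = \left(-5\right) 3 \cdot 2 = \left(-15\right) 2 = -30$)
$o = -15$
$Y{\left(s \right)} = -15$ ($Y{\left(s \right)} = -30 - -15 = -30 + 15 = -15$)
$\left(1566 + \frac{1}{438 + Y{\left(34 \right)}}\right)^{2} = \left(1566 + \frac{1}{438 - 15}\right)^{2} = \left(1566 + \frac{1}{423}\right)^{2} = \left(\frac{662419}{423}\right)^{2} = \frac{438798931561}{178929}$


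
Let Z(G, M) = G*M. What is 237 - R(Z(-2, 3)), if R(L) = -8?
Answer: 245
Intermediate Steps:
237 - R(Z(-2, 3)) = 237 - 1*(-8) = 237 + 8 = 245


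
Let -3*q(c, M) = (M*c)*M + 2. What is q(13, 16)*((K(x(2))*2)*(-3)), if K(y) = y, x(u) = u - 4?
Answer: -13320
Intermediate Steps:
x(u) = -4 + u
q(c, M) = -⅔ - c*M²/3 (q(c, M) = -((M*c)*M + 2)/3 = -(c*M² + 2)/3 = -(2 + c*M²)/3 = -⅔ - c*M²/3)
q(13, 16)*((K(x(2))*2)*(-3)) = (-⅔ - ⅓*13*16²)*(((-4 + 2)*2)*(-3)) = (-⅔ - ⅓*13*256)*(-2*2*(-3)) = (-⅔ - 3328/3)*(-4*(-3)) = -1110*12 = -13320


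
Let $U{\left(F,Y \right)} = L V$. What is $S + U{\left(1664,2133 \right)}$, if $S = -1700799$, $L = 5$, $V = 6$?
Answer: $-1700769$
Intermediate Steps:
$U{\left(F,Y \right)} = 30$ ($U{\left(F,Y \right)} = 5 \cdot 6 = 30$)
$S + U{\left(1664,2133 \right)} = -1700799 + 30 = -1700769$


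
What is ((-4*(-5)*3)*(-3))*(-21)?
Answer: 3780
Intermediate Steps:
((-4*(-5)*3)*(-3))*(-21) = ((20*3)*(-3))*(-21) = (60*(-3))*(-21) = -180*(-21) = 3780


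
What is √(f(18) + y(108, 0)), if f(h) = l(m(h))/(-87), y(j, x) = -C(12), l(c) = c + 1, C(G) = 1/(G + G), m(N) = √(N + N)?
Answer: I*√14790/348 ≈ 0.34947*I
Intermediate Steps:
m(N) = √2*√N (m(N) = √(2*N) = √2*√N)
C(G) = 1/(2*G)
l(c) = 1 + c
y(j, x) = -1/24 (y(j, x) = -1/(2*12) = -1*1/24 = -1/24)
f(h) = -1/87 - √2*√h/87 (f(h) = (1 + √2*√h)/(-87) = (1 + √2*√h)*(-1/87) = -1/87 - √2*√h/87)
√(f(18) + y(108, 0)) = √((-1/87 - √2*√18/87) - 1/24) = √((-1/87 - √2*3*√2/87) - 1/24) = √((-1/87 - 2/29) - 1/24) = √(-7/87 - 1/24) = √(-85/696) = I*√14790/348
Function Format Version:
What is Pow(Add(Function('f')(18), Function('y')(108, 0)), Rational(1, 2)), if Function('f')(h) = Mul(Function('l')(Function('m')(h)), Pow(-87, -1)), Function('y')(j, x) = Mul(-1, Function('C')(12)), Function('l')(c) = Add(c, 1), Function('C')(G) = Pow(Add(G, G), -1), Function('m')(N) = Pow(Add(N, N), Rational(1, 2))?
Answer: Mul(Rational(1, 348), I, Pow(14790, Rational(1, 2))) ≈ Mul(0.34947, I)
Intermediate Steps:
Function('m')(N) = Mul(Pow(2, Rational(1, 2)), Pow(N, Rational(1, 2))) (Function('m')(N) = Pow(Mul(2, N), Rational(1, 2)) = Mul(Pow(2, Rational(1, 2)), Pow(N, Rational(1, 2))))
Function('C')(G) = Mul(Rational(1, 2), Pow(G, -1)) (Function('C')(G) = Pow(Mul(2, G), -1) = Mul(Rational(1, 2), Pow(G, -1)))
Function('l')(c) = Add(1, c)
Function('y')(j, x) = Rational(-1, 24) (Function('y')(j, x) = Mul(-1, Mul(Rational(1, 2), Pow(12, -1))) = Mul(-1, Mul(Rational(1, 2), Rational(1, 12))) = Mul(-1, Rational(1, 24)) = Rational(-1, 24))
Function('f')(h) = Add(Rational(-1, 87), Mul(Rational(-1, 87), Pow(2, Rational(1, 2)), Pow(h, Rational(1, 2)))) (Function('f')(h) = Mul(Add(1, Mul(Pow(2, Rational(1, 2)), Pow(h, Rational(1, 2)))), Pow(-87, -1)) = Mul(Add(1, Mul(Pow(2, Rational(1, 2)), Pow(h, Rational(1, 2)))), Rational(-1, 87)) = Add(Rational(-1, 87), Mul(Rational(-1, 87), Pow(2, Rational(1, 2)), Pow(h, Rational(1, 2)))))
Pow(Add(Function('f')(18), Function('y')(108, 0)), Rational(1, 2)) = Pow(Add(Add(Rational(-1, 87), Mul(Rational(-1, 87), Pow(2, Rational(1, 2)), Pow(18, Rational(1, 2)))), Rational(-1, 24)), Rational(1, 2)) = Pow(Add(Add(Rational(-1, 87), Mul(Rational(-1, 87), Pow(2, Rational(1, 2)), Mul(3, Pow(2, Rational(1, 2))))), Rational(-1, 24)), Rational(1, 2)) = Pow(Add(Add(Rational(-1, 87), Rational(-2, 29)), Rational(-1, 24)), Rational(1, 2)) = Pow(Add(Rational(-7, 87), Rational(-1, 24)), Rational(1, 2)) = Pow(Rational(-85, 696), Rational(1, 2)) = Mul(Rational(1, 348), I, Pow(14790, Rational(1, 2)))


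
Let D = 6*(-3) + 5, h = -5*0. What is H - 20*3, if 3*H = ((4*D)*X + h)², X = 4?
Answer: 43084/3 ≈ 14361.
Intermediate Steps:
h = 0
D = -13 (D = -18 + 5 = -13)
H = 43264/3 (H = ((4*(-13))*4 + 0)²/3 = (-52*4 + 0)²/3 = (-208 + 0)²/3 = (⅓)*(-208)² = (⅓)*43264 = 43264/3 ≈ 14421.)
H - 20*3 = 43264/3 - 20*3 = 43264/3 - 60 = 43084/3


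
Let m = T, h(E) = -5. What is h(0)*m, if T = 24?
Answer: -120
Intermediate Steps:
m = 24
h(0)*m = -5*24 = -120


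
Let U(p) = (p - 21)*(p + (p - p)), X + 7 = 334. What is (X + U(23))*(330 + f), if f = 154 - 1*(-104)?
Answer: 219324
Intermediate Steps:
X = 327 (X = -7 + 334 = 327)
f = 258 (f = 154 + 104 = 258)
U(p) = p*(-21 + p) (U(p) = (-21 + p)*(p + 0) = (-21 + p)*p = p*(-21 + p))
(X + U(23))*(330 + f) = (327 + 23*(-21 + 23))*(330 + 258) = (327 + 23*2)*588 = (327 + 46)*588 = 373*588 = 219324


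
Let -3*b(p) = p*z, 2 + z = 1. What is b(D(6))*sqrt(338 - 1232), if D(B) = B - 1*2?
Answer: 4*I*sqrt(894)/3 ≈ 39.866*I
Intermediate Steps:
z = -1 (z = -2 + 1 = -1)
D(B) = -2 + B (D(B) = B - 2 = -2 + B)
b(p) = p/3 (b(p) = -p*(-1)/3 = -(-1)*p/3 = p/3)
b(D(6))*sqrt(338 - 1232) = ((-2 + 6)/3)*sqrt(338 - 1232) = ((1/3)*4)*sqrt(-894) = 4*(I*sqrt(894))/3 = 4*I*sqrt(894)/3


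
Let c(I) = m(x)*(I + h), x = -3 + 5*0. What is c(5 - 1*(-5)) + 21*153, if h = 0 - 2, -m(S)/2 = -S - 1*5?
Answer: 3245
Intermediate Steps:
x = -3 (x = -3 + 0 = -3)
m(S) = 10 + 2*S (m(S) = -2*(-S - 1*5) = -2*(-S - 5) = -2*(-5 - S) = 10 + 2*S)
h = -2
c(I) = -8 + 4*I (c(I) = (10 + 2*(-3))*(I - 2) = (10 - 6)*(-2 + I) = 4*(-2 + I) = -8 + 4*I)
c(5 - 1*(-5)) + 21*153 = (-8 + 4*(5 - 1*(-5))) + 21*153 = (-8 + 4*(5 + 5)) + 3213 = (-8 + 4*10) + 3213 = (-8 + 40) + 3213 = 32 + 3213 = 3245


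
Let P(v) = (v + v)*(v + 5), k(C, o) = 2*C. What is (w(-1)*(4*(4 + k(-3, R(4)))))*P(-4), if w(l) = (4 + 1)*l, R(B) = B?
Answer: -320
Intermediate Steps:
w(l) = 5*l
P(v) = 2*v*(5 + v) (P(v) = (2*v)*(5 + v) = 2*v*(5 + v))
(w(-1)*(4*(4 + k(-3, R(4)))))*P(-4) = ((5*(-1))*(4*(4 + 2*(-3))))*(2*(-4)*(5 - 4)) = (-20*(4 - 6))*(2*(-4)*1) = -20*(-2)*(-8) = -5*(-8)*(-8) = 40*(-8) = -320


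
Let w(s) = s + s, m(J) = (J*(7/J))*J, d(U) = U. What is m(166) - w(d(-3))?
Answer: 1168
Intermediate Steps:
m(J) = 7*J
w(s) = 2*s
m(166) - w(d(-3)) = 7*166 - 2*(-3) = 1162 - 1*(-6) = 1162 + 6 = 1168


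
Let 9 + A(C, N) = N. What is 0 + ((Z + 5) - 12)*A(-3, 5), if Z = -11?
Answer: 72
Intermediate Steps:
A(C, N) = -9 + N
0 + ((Z + 5) - 12)*A(-3, 5) = 0 + ((-11 + 5) - 12)*(-9 + 5) = 0 + (-6 - 12)*(-4) = 0 - 18*(-4) = 0 + 72 = 72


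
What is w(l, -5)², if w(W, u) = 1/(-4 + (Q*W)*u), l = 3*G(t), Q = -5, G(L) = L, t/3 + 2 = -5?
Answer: 1/2493241 ≈ 4.0108e-7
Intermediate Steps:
t = -21 (t = -6 + 3*(-5) = -6 - 15 = -21)
l = -63 (l = 3*(-21) = -63)
w(W, u) = 1/(-4 - 5*W*u) (w(W, u) = 1/(-4 + (-5*W)*u) = 1/(-4 - 5*W*u))
w(l, -5)² = (-1/(4 + 5*(-63)*(-5)))² = (-1/(4 + 1575))² = (-1/1579)² = 1/2493241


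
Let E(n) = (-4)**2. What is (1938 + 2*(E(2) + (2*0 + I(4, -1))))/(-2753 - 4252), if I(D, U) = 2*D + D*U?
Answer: -1978/7005 ≈ -0.28237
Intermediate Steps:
E(n) = 16
(1938 + 2*(E(2) + (2*0 + I(4, -1))))/(-2753 - 4252) = (1938 + 2*(16 + (2*0 + 4*(2 - 1))))/(-2753 - 4252) = (1938 + 2*(16 + (0 + 4*1)))/(-7005) = (1938 + 2*(16 + (0 + 4)))*(-1/7005) = (1938 + 2*(16 + 4))*(-1/7005) = (1938 + 2*20)*(-1/7005) = (1938 + 40)*(-1/7005) = 1978*(-1/7005) = -1978/7005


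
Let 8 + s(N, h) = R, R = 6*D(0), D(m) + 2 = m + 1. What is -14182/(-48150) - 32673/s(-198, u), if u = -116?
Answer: 786701749/337050 ≈ 2334.1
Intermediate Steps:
D(m) = -1 + m (D(m) = -2 + (m + 1) = -2 + (1 + m) = -1 + m)
R = -6 (R = 6*(-1 + 0) = 6*(-1) = -6)
s(N, h) = -14 (s(N, h) = -8 - 6 = -14)
-14182/(-48150) - 32673/s(-198, u) = -14182/(-48150) - 32673/(-14) = -14182*(-1/48150) - 32673*(-1/14) = 7091/24075 + 32673/14 = 786701749/337050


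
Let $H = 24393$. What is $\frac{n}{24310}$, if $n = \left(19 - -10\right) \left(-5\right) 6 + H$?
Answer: $\frac{23523}{24310} \approx 0.96763$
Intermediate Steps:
$n = 23523$ ($n = \left(19 - -10\right) \left(-5\right) 6 + 24393 = \left(19 + 10\right) \left(-5\right) 6 + 24393 = 29 \left(-5\right) 6 + 24393 = \left(-145\right) 6 + 24393 = -870 + 24393 = 23523$)
$\frac{n}{24310} = \frac{23523}{24310}$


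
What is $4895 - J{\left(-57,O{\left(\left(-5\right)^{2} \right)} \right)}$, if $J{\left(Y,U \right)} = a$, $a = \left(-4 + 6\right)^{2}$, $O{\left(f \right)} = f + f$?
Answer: $4891$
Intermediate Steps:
$O{\left(f \right)} = 2 f$
$a = 4$ ($a = 2^{2} = 4$)
$J{\left(Y,U \right)} = 4$
$4895 - J{\left(-57,O{\left(\left(-5\right)^{2} \right)} \right)} = 4895 - 4 = 4891$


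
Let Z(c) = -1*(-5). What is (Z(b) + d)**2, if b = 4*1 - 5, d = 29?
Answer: 1156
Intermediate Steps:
b = -1 (b = 4 - 5 = -1)
Z(c) = 5
(Z(b) + d)**2 = (5 + 29)**2 = 34**2 = 1156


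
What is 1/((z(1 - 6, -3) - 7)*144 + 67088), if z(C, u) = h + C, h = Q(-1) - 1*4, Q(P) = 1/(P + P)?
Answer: 1/64712 ≈ 1.5453e-5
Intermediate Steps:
Q(P) = 1/(2*P)
h = -9/2 (h = (½)/(-1) - 1*4 = (½)*(-1) - 4 = -½ - 4 = -9/2 ≈ -4.5000)
z(C, u) = -9/2 + C
1/((z(1 - 6, -3) - 7)*144 + 67088) = 1/(((-9/2 + (1 - 6)) - 7)*144 + 67088) = 1/(((-9/2 - 5) - 7)*144 + 67088) = 1/((-19/2 - 7)*144 + 67088) = 1/(-33/2*144 + 67088) = 1/(-2376 + 67088) = 1/64712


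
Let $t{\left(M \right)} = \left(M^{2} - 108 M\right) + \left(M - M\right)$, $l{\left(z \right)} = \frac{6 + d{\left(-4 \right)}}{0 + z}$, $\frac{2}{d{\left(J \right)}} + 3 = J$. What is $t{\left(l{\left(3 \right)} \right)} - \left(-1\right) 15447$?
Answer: $\frac{6723007}{441} \approx 15245.0$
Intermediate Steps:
$d{\left(J \right)} = \frac{2}{-3 + J}$
$l{\left(z \right)} = \frac{40}{7 z}$ ($l{\left(z \right)} = \frac{6 + \frac{2}{-3 - 4}}{0 + z} = \frac{6 + \frac{2}{-7}}{z} = \frac{6 + 2 \left(- \frac{1}{7}\right)}{z} = \frac{6 - \frac{2}{7}}{z} = \frac{40}{7 z}$)
$t{\left(M \right)} = M^{2} - 108 M$ ($t{\left(M \right)} = \left(M^{2} - 108 M\right) + 0 = M^{2} - 108 M$)
$t{\left(l{\left(3 \right)} \right)} - \left(-1\right) 15447 = \frac{40}{7 \cdot 3} \left(-108 + \frac{40}{7 \cdot 3}\right) - \left(-1\right) 15447 = \frac{40}{7} \cdot \frac{1}{3} \left(-108 + \frac{40}{7} \cdot \frac{1}{3}\right) - -15447 = \frac{40 \left(-108 + \frac{40}{21}\right)}{21} + 15447 = \frac{40}{21} \left(- \frac{2228}{21}\right) + 15447 = - \frac{89120}{441} + 15447 = \frac{6723007}{441}$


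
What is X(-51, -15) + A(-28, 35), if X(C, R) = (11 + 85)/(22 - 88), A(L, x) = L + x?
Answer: 61/11 ≈ 5.5455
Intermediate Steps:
X(C, R) = -16/11 (X(C, R) = 96/(-66) = 96*(-1/66) = -16/11)
X(-51, -15) + A(-28, 35) = -16/11 + (-28 + 35) = -16/11 + 7 = 61/11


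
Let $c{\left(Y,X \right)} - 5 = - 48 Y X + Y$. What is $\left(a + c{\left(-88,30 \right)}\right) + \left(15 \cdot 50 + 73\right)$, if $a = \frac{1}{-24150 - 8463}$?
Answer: $\frac{4156852979}{32613} \approx 1.2746 \cdot 10^{5}$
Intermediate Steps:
$c{\left(Y,X \right)} = 5 + Y - 48 X Y$ ($c{\left(Y,X \right)} = 5 + \left(- 48 Y X + Y\right) = 5 - \left(- Y + 48 X Y\right) = 5 + Y - 48 X Y$)
$a = - \frac{1}{32613}$ ($a = \frac{1}{-32613} = - \frac{1}{32613} \approx -3.0663 \cdot 10^{-5}$)
$\left(a + c{\left(-88,30 \right)}\right) + \left(15 \cdot 50 + 73\right) = \left(- \frac{1}{32613} - \left(83 - 126720\right)\right) + \left(15 \cdot 50 + 73\right) = \left(- \frac{1}{32613} + \left(5 - 88 + 126720\right)\right) + \left(750 + 73\right) = \left(- \frac{1}{32613} + 126637\right) + 823 = \frac{4130012480}{32613} + 823 = \frac{4156852979}{32613}$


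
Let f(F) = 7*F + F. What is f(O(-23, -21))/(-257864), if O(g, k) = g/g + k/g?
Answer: -44/741359 ≈ -5.9350e-5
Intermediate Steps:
O(g, k) = 1 + k/g
f(F) = 8*F
f(O(-23, -21))/(-257864) = (8*((-23 - 21)/(-23)))/(-257864) = (8*(-1/23*(-44)))*(-1/257864) = (8*(44/23))*(-1/257864) = (352/23)*(-1/257864) = -44/741359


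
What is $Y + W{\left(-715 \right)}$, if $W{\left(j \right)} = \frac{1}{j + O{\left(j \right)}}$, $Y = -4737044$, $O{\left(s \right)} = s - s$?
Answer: $- \frac{3386986461}{715} \approx -4.737 \cdot 10^{6}$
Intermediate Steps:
$O{\left(s \right)} = 0$
$W{\left(j \right)} = \frac{1}{j}$ ($W{\left(j \right)} = \frac{1}{j + 0} = \frac{1}{j}$)
$Y + W{\left(-715 \right)} = -4737044 + \frac{1}{-715} = -4737044 - \frac{1}{715} = - \frac{3386986461}{715}$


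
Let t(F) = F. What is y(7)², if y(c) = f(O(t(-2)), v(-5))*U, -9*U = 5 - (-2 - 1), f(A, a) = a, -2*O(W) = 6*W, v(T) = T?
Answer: 1600/81 ≈ 19.753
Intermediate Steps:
O(W) = -3*W
U = -8/9 (U = -(5 - (-2 - 1))/9 = -(5 - 1*(-3))/9 = -(5 + 3)/9 = -⅑*8 = -8/9 ≈ -0.88889)
y(c) = 40/9 (y(c) = -5*(-8/9) = 40/9)
y(7)² = (40/9)² = 1600/81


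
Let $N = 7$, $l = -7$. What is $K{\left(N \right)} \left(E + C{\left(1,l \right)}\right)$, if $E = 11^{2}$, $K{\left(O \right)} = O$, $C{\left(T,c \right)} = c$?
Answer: $798$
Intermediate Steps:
$E = 121$
$K{\left(N \right)} \left(E + C{\left(1,l \right)}\right) = 7 \left(121 - 7\right) = 7 \cdot 114 = 798$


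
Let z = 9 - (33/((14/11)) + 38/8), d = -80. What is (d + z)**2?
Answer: 8105409/784 ≈ 10339.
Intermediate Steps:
z = -607/28 (z = 9 - (33/((14*(1/11))) + 38*(1/8)) = 9 - (33/(14/11) + 19/4) = 9 - (33*(11/14) + 19/4) = 9 - (363/14 + 19/4) = 9 - 1*859/28 = 9 - 859/28 = -607/28 ≈ -21.679)
(d + z)**2 = (-80 - 607/28)**2 = (-2847/28)**2 = 8105409/784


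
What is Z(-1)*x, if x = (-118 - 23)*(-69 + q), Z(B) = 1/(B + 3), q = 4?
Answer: 9165/2 ≈ 4582.5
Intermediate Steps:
Z(B) = 1/(3 + B)
x = 9165 (x = (-118 - 23)*(-69 + 4) = -141*(-65) = 9165)
Z(-1)*x = 9165/(3 - 1) = 9165/2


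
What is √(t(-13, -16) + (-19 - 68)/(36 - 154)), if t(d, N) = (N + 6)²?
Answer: √1402666/118 ≈ 10.037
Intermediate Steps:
t(d, N) = (6 + N)²
√(t(-13, -16) + (-19 - 68)/(36 - 154)) = √((6 - 16)² + (-19 - 68)/(36 - 154)) = √((-10)² - 87/(-118)) = √(100 - 87*(-1/118)) = √(100 + 87/118) = √(11887/118) = √1402666/118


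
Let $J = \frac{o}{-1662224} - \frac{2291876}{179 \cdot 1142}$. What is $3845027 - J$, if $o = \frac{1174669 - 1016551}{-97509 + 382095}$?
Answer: $\frac{30984295723644388895841}{8058254305315696} \approx 3.845 \cdot 10^{6}$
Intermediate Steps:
$o = \frac{26353}{47431}$ ($o = \frac{158118}{284586} = 158118 \cdot \frac{1}{284586} = \frac{26353}{47431} \approx 0.55561$)
$J = - \frac{90346839294252049}{8058254305315696}$ ($J = \frac{26353}{47431 \left(-1662224\right)} - \frac{2291876}{179 \cdot 1142} = \frac{26353}{47431} \left(- \frac{1}{1662224}\right) - \frac{2291876}{204418} = - \frac{26353}{78840946544} - \frac{1145938}{102209} = - \frac{90346839294252049}{8058254305315696} \approx -11.212$)
$3845027 - J = 3845027 - - \frac{90346839294252049}{8058254305315696} = 3845027 + \frac{90346839294252049}{8058254305315696} = \frac{30984295723644388895841}{8058254305315696}$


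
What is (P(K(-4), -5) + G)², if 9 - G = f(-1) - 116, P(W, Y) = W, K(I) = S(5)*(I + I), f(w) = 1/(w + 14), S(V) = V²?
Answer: 952576/169 ≈ 5636.5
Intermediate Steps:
f(w) = 1/(14 + w)
K(I) = 50*I (K(I) = 5²*(I + I) = 25*(2*I) = 50*I)
G = 1624/13 (G = 9 - (1/(14 - 1) - 116) = 9 - (1/13 - 116) = 9 - 1*(-1507/13) = 9 + 1507/13 = 1624/13 ≈ 124.92)
(P(K(-4), -5) + G)² = (50*(-4) + 1624/13)² = (-200 + 1624/13)² = (-976/13)² = 952576/169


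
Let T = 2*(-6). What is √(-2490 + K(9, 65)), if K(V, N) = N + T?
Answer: I*√2437 ≈ 49.366*I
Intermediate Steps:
T = -12
K(V, N) = -12 + N (K(V, N) = N - 12 = -12 + N)
√(-2490 + K(9, 65)) = √(-2490 + (-12 + 65)) = √(-2490 + 53) = √(-2437) = I*√2437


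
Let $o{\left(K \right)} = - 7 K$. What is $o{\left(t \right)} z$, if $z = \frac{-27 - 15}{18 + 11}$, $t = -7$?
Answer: $- \frac{2058}{29} \approx -70.966$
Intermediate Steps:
$z = - \frac{42}{29} \approx -1.4483$
$o{\left(t \right)} z = \left(-7\right) \left(-7\right) \left(- \frac{42}{29}\right) = 49 \left(- \frac{42}{29}\right) = - \frac{2058}{29}$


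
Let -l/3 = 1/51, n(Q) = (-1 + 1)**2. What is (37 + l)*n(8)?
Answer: 0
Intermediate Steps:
n(Q) = 0 (n(Q) = 0**2 = 0)
l = -1/17 (l = -3/51 = -3*1/51 = -1/17 ≈ -0.058824)
(37 + l)*n(8) = (37 - 1/17)*0 = (628/17)*0 = 0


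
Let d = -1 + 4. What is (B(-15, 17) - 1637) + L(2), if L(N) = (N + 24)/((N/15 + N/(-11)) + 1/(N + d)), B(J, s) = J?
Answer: -7402/5 ≈ -1480.4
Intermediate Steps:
d = 3
L(N) = (24 + N)/(1/(3 + N) - 4*N/165) (L(N) = (N + 24)/((N/15 + N/(-11)) + 1/(N + 3)) = (24 + N)/((N*(1/15) + N*(-1/11)) + 1/(3 + N)) = (24 + N)/((N/15 - N/11) + 1/(3 + N)) = (24 + N)/(-4*N/165 + 1/(3 + N)) = (24 + N)/(1/(3 + N) - 4*N/165))
(B(-15, 17) - 1637) + L(2) = (-15 - 1637) + 165*(-72 - 1*2**2 - 27*2)/(-165 + 4*2**2 + 12*2) = -1652 + 165*(-72 - 1*4 - 54)/(-165 + 4*4 + 24) = -1652 + 165*(-72 - 4 - 54)/(-165 + 16 + 24) = -1652 + 165*(-130)/(-125) = -1652 + 165*(-1/125)*(-130) = -1652 + 858/5 = -7402/5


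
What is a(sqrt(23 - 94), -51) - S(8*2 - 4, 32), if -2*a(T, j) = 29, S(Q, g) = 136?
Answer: -301/2 ≈ -150.50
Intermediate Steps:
a(T, j) = -29/2 (a(T, j) = -1/2*29 = -29/2)
a(sqrt(23 - 94), -51) - S(8*2 - 4, 32) = -29/2 - 1*136 = -29/2 - 136 = -301/2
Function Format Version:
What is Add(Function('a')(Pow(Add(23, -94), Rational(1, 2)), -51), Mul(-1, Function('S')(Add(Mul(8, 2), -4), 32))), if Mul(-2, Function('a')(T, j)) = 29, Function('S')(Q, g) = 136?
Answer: Rational(-301, 2) ≈ -150.50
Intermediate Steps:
Function('a')(T, j) = Rational(-29, 2) (Function('a')(T, j) = Mul(Rational(-1, 2), 29) = Rational(-29, 2))
Add(Function('a')(Pow(Add(23, -94), Rational(1, 2)), -51), Mul(-1, Function('S')(Add(Mul(8, 2), -4), 32))) = Add(Rational(-29, 2), Mul(-1, 136)) = Add(Rational(-29, 2), -136) = Rational(-301, 2)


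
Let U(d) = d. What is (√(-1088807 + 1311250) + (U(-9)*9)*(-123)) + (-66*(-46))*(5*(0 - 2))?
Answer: -20397 + √222443 ≈ -19925.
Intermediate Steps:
(√(-1088807 + 1311250) + (U(-9)*9)*(-123)) + (-66*(-46))*(5*(0 - 2)) = (√(-1088807 + 1311250) - 9*9*(-123)) + (-66*(-46))*(5*(0 - 2)) = (√222443 - 81*(-123)) + 3036*(5*(-2)) = (√222443 + 9963) + 3036*(-10) = (9963 + √222443) - 30360 = -20397 + √222443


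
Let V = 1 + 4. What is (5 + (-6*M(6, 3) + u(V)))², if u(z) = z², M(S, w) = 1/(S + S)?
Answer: 3481/4 ≈ 870.25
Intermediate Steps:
V = 5
M(S, w) = 1/(2*S)
(5 + (-6*M(6, 3) + u(V)))² = (5 + (-3/6 + 5²))² = (5 + (-3/6 + 25))² = (5 + (-6*1/12 + 25))² = (5 + (-½ + 25))² = (5 + 49/2)² = (59/2)² = 3481/4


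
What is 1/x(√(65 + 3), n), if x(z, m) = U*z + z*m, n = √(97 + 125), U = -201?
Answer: -67*√17/455362 - √3774/1366086 ≈ -0.00065163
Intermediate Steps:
n = √222 ≈ 14.900
x(z, m) = -201*z + m*z (x(z, m) = -201*z + z*m = -201*z + m*z)
1/x(√(65 + 3), n) = 1/(√(65 + 3)*(-201 + √222)) = 1/(√68*(-201 + √222)) = 1/((2*√17)*(-201 + √222)) = 1/(2*√17*(-201 + √222)) = √17/(34*(-201 + √222))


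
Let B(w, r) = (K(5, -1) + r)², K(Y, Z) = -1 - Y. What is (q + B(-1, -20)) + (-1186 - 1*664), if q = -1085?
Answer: -2259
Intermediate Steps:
B(w, r) = (-6 + r)² (B(w, r) = ((-1 - 1*5) + r)² = ((-1 - 5) + r)² = (-6 + r)²)
(q + B(-1, -20)) + (-1186 - 1*664) = (-1085 + (-6 - 20)²) + (-1186 - 1*664) = (-1085 + (-26)²) + (-1186 - 664) = (-1085 + 676) - 1850 = -409 - 1850 = -2259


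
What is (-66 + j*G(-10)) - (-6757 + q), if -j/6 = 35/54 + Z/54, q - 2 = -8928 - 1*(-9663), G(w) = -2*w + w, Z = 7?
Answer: 17722/3 ≈ 5907.3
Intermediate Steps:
G(w) = -w
q = 737 (q = 2 + (-8928 - 1*(-9663)) = 2 + (-8928 + 9663) = 2 + 735 = 737)
j = -14/3 (j = -6*(35/54 + 7/54) = -6*7/9 = -14/3 ≈ -4.6667)
(-66 + j*G(-10)) - (-6757 + q) = (-66 - (-14)*(-10)/3) - (-6757 + 737) = (-66 - 14/3*10) - 1*(-6020) = (-66 - 140/3) + 6020 = -338/3 + 6020 = 17722/3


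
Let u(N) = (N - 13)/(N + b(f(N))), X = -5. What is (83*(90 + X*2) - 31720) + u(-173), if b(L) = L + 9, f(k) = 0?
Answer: -2056467/82 ≈ -25079.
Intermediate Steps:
b(L) = 9 + L
u(N) = (-13 + N)/(9 + N) (u(N) = (N - 13)/(N + (9 + 0)) = (-13 + N)/(N + 9) = (-13 + N)/(9 + N))
(83*(90 + X*2) - 31720) + u(-173) = (83*(90 - 5*2) - 31720) + (-13 - 173)/(9 - 173) = (83*(90 - 10) - 31720) - 186/(-164) = (83*80 - 31720) - 1/164*(-186) = (6640 - 31720) + 93/82 = -25080 + 93/82 = -2056467/82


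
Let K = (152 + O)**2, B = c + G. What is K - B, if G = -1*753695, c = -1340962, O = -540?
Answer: 2245201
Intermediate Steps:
G = -753695
B = -2094657 (B = -1340962 - 753695 = -2094657)
K = 150544 (K = (152 - 540)**2 = (-388)**2 = 150544)
K - B = 150544 - 1*(-2094657) = 150544 + 2094657 = 2245201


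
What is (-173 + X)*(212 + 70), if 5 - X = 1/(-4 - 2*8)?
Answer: -473619/10 ≈ -47362.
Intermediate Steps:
X = 101/20 (X = 5 - 1/(-4 - 2*8) = 5 - 1/(-4 - 16) = 5 - 1/(-20) = 5 - 1*(-1/20) = 5 + 1/20 = 101/20 ≈ 5.0500)
(-173 + X)*(212 + 70) = (-173 + 101/20)*(212 + 70) = -3359/20*282 = -473619/10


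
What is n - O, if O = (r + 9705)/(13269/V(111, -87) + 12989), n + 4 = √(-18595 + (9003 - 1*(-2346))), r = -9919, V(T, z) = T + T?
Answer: -3846600/965609 + I*√7246 ≈ -3.9836 + 85.123*I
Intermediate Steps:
V(T, z) = 2*T
n = -4 + I*√7246 (n = -4 + √(-18595 + (9003 - 1*(-2346))) = -4 + √(-18595 + (9003 + 2346)) = -4 + √(-18595 + 11349) = -4 + √(-7246) = -4 + I*√7246 ≈ -4.0 + 85.123*I)
O = -15836/965609 (O = (-9919 + 9705)/(13269/((2*111)) + 12989) = -214/(13269/222 + 12989) = -214/(13269*(1/222) + 12989) = -214/(4423/74 + 12989) = -214/965609/74 = -214*74/965609 = -15836/965609 ≈ -0.016400)
n - O = (-4 + I*√7246) - 1*(-15836/965609) = (-4 + I*√7246) + 15836/965609 = -3846600/965609 + I*√7246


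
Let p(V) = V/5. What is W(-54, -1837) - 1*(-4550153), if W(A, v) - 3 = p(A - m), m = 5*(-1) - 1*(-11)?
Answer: 4550144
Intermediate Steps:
m = 6 (m = -5 + 11 = 6)
p(V) = V/5 (p(V) = V*(⅕) = V/5)
W(A, v) = 9/5 + A/5 (W(A, v) = 3 + (A - 1*6)/5 = 3 + (A - 6)/5 = 3 + (-6 + A)/5 = 3 + (-6/5 + A/5) = 9/5 + A/5)
W(-54, -1837) - 1*(-4550153) = (9/5 + (⅕)*(-54)) - 1*(-4550153) = (9/5 - 54/5) + 4550153 = -9 + 4550153 = 4550144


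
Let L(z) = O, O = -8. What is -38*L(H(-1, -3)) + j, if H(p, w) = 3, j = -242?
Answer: 62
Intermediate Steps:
L(z) = -8
-38*L(H(-1, -3)) + j = -38*(-8) - 242 = 304 - 242 = 62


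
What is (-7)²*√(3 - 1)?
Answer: 49*√2 ≈ 69.297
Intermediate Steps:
(-7)²*√(3 - 1) = 49*√2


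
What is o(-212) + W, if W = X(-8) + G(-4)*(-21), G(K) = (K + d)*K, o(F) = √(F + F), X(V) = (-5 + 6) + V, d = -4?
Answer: -679 + 2*I*√106 ≈ -679.0 + 20.591*I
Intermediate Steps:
X(V) = 1 + V
o(F) = √2*√F (o(F) = √(2*F) = √2*√F)
G(K) = K*(-4 + K) (G(K) = (K - 4)*K = (-4 + K)*K = K*(-4 + K))
W = -679 (W = (1 - 8) - 4*(-4 - 4)*(-21) = -7 - 4*(-8)*(-21) = -7 + 32*(-21) = -7 - 672 = -679)
o(-212) + W = √2*√(-212) - 679 = √2*(2*I*√53) - 679 = 2*I*√106 - 679 = -679 + 2*I*√106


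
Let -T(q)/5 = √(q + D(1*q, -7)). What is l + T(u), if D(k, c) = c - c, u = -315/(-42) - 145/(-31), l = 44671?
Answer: 44671 - 5*√46810/62 ≈ 44654.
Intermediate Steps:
u = 755/62 (u = -315*(-1/42) - 145*(-1/31) = 15/2 + 145/31 = 755/62 ≈ 12.177)
D(k, c) = 0
T(q) = -5*√q (T(q) = -5*√(q + 0) = -5*√q)
l + T(u) = 44671 - 5*√46810/62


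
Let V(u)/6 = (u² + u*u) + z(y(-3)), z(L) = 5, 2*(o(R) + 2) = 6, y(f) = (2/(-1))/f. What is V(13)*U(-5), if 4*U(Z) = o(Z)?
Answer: 1029/2 ≈ 514.50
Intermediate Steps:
y(f) = -2/f (y(f) = (2*(-1))/f = -2/f)
o(R) = 1 (o(R) = -2 + (½)*6 = -2 + 3 = 1)
U(Z) = ¼ (U(Z) = (¼)*1 = ¼)
V(u) = 30 + 12*u² (V(u) = 6*((u² + u*u) + 5) = 6*((u² + u²) + 5) = 6*(2*u² + 5) = 6*(5 + 2*u²) = 30 + 12*u²)
V(13)*U(-5) = (30 + 12*13²)*(¼) = (30 + 12*169)*(¼) = (30 + 2028)*(¼) = 2058*(¼) = 1029/2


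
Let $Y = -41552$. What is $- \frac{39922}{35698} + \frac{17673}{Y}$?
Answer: $- \frac{1144864849}{741661648} \approx -1.5436$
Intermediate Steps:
$- \frac{39922}{35698} + \frac{17673}{Y} = - \frac{39922}{35698} + \frac{17673}{-41552} = \left(-39922\right) \frac{1}{35698} + 17673 \left(- \frac{1}{41552}\right) = - \frac{19961}{17849} - \frac{17673}{41552} = - \frac{1144864849}{741661648}$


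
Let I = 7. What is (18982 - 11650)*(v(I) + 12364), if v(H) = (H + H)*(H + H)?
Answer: 92089920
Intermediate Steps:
v(H) = 4*H² (v(H) = (2*H)*(2*H) = 4*H²)
(18982 - 11650)*(v(I) + 12364) = (18982 - 11650)*(4*7² + 12364) = 7332*(4*49 + 12364) = 7332*(196 + 12364) = 7332*12560 = 92089920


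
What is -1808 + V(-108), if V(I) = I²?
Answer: 9856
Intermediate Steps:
-1808 + V(-108) = -1808 + (-108)² = -1808 + 11664 = 9856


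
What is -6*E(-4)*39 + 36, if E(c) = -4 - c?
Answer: 36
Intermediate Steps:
-6*E(-4)*39 + 36 = -6*(-4 - 1*(-4))*39 + 36 = -6*(-4 + 4)*39 + 36 = -6*0*39 + 36 = 0*39 + 36 = 0 + 36 = 36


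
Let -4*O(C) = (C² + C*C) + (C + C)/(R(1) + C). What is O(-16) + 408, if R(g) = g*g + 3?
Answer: 838/3 ≈ 279.33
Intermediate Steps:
R(g) = 3 + g² (R(g) = g² + 3 = 3 + g²)
O(C) = -C²/2 - C/(2*(4 + C)) (O(C) = -((C² + C*C) + (C + C)/((3 + 1²) + C))/4 = -((C² + C²) + (2*C)/((3 + 1) + C))/4 = -(2*C² + (2*C)/(4 + C))/4 = -(2*C² + 2*C/(4 + C))/4 = -C²/2 - C/(2*(4 + C)))
O(-16) + 408 = -1*(-16)*(1 + (-16)² + 4*(-16))/(8 + 2*(-16)) + 408 = -1*(-16)*(1 + 256 - 64)/(8 - 32) + 408 = -1*(-16)*193/(-24) + 408 = -1*(-16)*(-1/24)*193 + 408 = -386/3 + 408 = 838/3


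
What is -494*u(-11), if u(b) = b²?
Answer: -59774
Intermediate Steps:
-494*u(-11) = -494*(-11)² = -494*121 = -59774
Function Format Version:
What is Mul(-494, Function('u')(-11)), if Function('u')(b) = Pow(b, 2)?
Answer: -59774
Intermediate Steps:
Mul(-494, Function('u')(-11)) = Mul(-494, Pow(-11, 2)) = Mul(-494, 121) = -59774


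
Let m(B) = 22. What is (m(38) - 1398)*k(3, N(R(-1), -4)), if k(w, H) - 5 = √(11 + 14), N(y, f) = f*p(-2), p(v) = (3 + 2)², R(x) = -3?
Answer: -13760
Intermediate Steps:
p(v) = 25 (p(v) = 5² = 25)
N(y, f) = 25*f (N(y, f) = f*25 = 25*f)
k(w, H) = 10 (k(w, H) = 5 + √(11 + 14) = 5 + √25 = 5 + 5 = 10)
(m(38) - 1398)*k(3, N(R(-1), -4)) = (22 - 1398)*10 = -1376*10 = -13760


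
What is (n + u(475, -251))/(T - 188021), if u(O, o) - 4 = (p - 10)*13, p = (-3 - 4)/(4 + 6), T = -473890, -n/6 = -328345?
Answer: -19699349/6619110 ≈ -2.9761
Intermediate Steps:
n = 1970070 (n = -6*(-328345) = 1970070)
p = -7/10 ≈ -0.70000
u(O, o) = -1351/10 (u(O, o) = 4 + (-7/10 - 10)*13 = 4 - 107/10*13 = 4 - 1391/10 = -1351/10)
(n + u(475, -251))/(T - 188021) = (1970070 - 1351/10)/(-473890 - 188021) = (19699349/10)/(-661911) = (19699349/10)*(-1/661911) = -19699349/6619110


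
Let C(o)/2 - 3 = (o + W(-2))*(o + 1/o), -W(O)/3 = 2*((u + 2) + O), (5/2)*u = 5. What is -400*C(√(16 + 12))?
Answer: -25600 + 139200*√7/7 ≈ 27013.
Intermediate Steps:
u = 2 (u = (⅖)*5 = 2)
W(O) = -24 - 6*O (W(O) = -6*((2 + 2) + O) = -6*(4 + O) = -3*(8 + 2*O) = -24 - 6*O)
C(o) = 6 + 2*(-12 + o)*(o + 1/o) (C(o) = 6 + 2*((o + (-24 - 6*(-2)))*(o + 1/o)) = 6 + 2*((o + (-24 + 12))*(o + 1/o)) = 6 + 2*((o - 12)*(o + 1/o)) = 6 + 2*((-12 + o)*(o + 1/o)) = 6 + 2*(-12 + o)*(o + 1/o))
-400*C(√(16 + 12)) = -400*(8 - 24*√(16 + 12) - 24/√(16 + 12) + 2*(√(16 + 12))²) = -400*(8 - 48*√7 - 24*√7/14 + 2*(√28)²) = -400*(8 - 48*√7 - 24*√7/14 + 2*(2*√7)²) = -400*(8 - 48*√7 - 12*√7/7 + 2*28) = -400*(8 - 48*√7 - 12*√7/7 + 56) = -400*(64 - 348*√7/7) = -25600 + 139200*√7/7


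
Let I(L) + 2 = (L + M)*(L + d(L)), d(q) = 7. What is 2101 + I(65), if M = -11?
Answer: 5987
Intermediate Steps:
I(L) = -2 + (-11 + L)*(7 + L) (I(L) = -2 + (L - 11)*(L + 7) = -2 + (-11 + L)*(7 + L))
2101 + I(65) = 2101 + (-79 + 65**2 - 4*65) = 2101 + (-79 + 4225 - 260) = 2101 + 3886 = 5987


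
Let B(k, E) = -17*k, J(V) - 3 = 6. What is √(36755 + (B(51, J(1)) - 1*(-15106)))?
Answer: 3*√5666 ≈ 225.82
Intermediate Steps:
J(V) = 9 (J(V) = 3 + 6 = 9)
√(36755 + (B(51, J(1)) - 1*(-15106))) = √(36755 + (-17*51 - 1*(-15106))) = √(36755 + (-867 + 15106)) = √(36755 + 14239) = √50994 = 3*√5666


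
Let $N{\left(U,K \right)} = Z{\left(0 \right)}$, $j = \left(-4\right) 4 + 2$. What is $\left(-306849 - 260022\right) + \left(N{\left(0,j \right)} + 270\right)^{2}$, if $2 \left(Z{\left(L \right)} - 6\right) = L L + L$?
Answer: $-490695$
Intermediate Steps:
$j = -14$ ($j = -16 + 2 = -14$)
$Z{\left(L \right)} = 6 + \frac{L}{2} + \frac{L^{2}}{2}$ ($Z{\left(L \right)} = 6 + \frac{L L + L}{2} = 6 + \frac{L^{2} + L}{2} = 6 + \frac{L + L^{2}}{2} = 6 + \left(\frac{L}{2} + \frac{L^{2}}{2}\right) = 6 + \frac{L}{2} + \frac{L^{2}}{2}$)
$N{\left(U,K \right)} = 6$ ($N{\left(U,K \right)} = 6 + \frac{1}{2} \cdot 0 + \frac{0^{2}}{2} = 6 + 0 + \frac{1}{2} \cdot 0 = 6 + 0 + 0 = 6$)
$\left(-306849 - 260022\right) + \left(N{\left(0,j \right)} + 270\right)^{2} = \left(-306849 - 260022\right) + \left(6 + 270\right)^{2} = -566871 + 276^{2} = -566871 + 76176 = -490695$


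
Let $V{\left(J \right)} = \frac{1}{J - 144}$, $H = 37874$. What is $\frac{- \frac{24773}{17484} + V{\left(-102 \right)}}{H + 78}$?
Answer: $- \frac{1018607}{27205663488} \approx -3.7441 \cdot 10^{-5}$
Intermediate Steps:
$V{\left(J \right)} = \frac{1}{-144 + J}$
$\frac{- \frac{24773}{17484} + V{\left(-102 \right)}}{H + 78} = \frac{- \frac{24773}{17484} + \frac{1}{-144 - 102}}{37874 + 78} = \frac{\left(-24773\right) \frac{1}{17484} + \frac{1}{-246}}{37952} = \left(- \frac{24773}{17484} - \frac{1}{246}\right) \frac{1}{37952} = \left(- \frac{1018607}{716844}\right) \frac{1}{37952} = - \frac{1018607}{27205663488}$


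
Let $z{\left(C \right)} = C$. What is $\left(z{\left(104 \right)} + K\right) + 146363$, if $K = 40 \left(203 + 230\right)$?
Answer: $163787$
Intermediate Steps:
$K = 17320$ ($K = 40 \cdot 433 = 17320$)
$\left(z{\left(104 \right)} + K\right) + 146363 = \left(104 + 17320\right) + 146363 = 17424 + 146363 = 163787$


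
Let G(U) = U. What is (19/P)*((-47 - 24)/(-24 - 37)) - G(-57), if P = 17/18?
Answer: 83391/1037 ≈ 80.416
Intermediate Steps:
P = 17/18 (P = 17*(1/18) = 17/18 ≈ 0.94444)
(19/P)*((-47 - 24)/(-24 - 37)) - G(-57) = (19/(17/18))*((-47 - 24)/(-24 - 37)) - 1*(-57) = (19*(18/17))*(-71/(-61)) + 57 = 342*(-71*(-1/61))/17 + 57 = (342/17)*(71/61) + 57 = 24282/1037 + 57 = 83391/1037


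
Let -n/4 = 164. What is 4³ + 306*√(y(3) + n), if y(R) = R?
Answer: 64 + 306*I*√653 ≈ 64.0 + 7819.5*I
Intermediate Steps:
n = -656 (n = -4*164 = -656)
4³ + 306*√(y(3) + n) = 4³ + 306*√(3 - 656) = 64 + 306*√(-653) = 64 + 306*(I*√653) = 64 + 306*I*√653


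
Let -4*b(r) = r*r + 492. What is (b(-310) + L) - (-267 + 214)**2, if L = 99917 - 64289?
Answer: 8671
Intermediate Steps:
b(r) = -123 - r**2/4 (b(r) = -(r*r + 492)/4 = -(r**2 + 492)/4 = -(492 + r**2)/4 = -123 - r**2/4)
L = 35628
(b(-310) + L) - (-267 + 214)**2 = ((-123 - 1/4*(-310)**2) + 35628) - (-267 + 214)**2 = ((-123 - 1/4*96100) + 35628) - 1*(-53)**2 = ((-123 - 24025) + 35628) - 1*2809 = (-24148 + 35628) - 2809 = 11480 - 2809 = 8671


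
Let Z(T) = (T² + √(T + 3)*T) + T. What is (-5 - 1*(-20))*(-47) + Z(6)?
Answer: -645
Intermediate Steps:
Z(T) = T + T² + T*√(3 + T) (Z(T) = (T² + √(3 + T)*T) + T = (T² + T*√(3 + T)) + T = T + T² + T*√(3 + T))
(-5 - 1*(-20))*(-47) + Z(6) = (-5 - 1*(-20))*(-47) + 6*(1 + 6 + √(3 + 6)) = (-5 + 20)*(-47) + 6*(1 + 6 + √9) = 15*(-47) + 6*(1 + 6 + 3) = -705 + 6*10 = -705 + 60 = -645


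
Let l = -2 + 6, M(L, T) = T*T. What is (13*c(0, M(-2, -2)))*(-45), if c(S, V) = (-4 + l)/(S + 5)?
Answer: 0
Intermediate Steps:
M(L, T) = T**2
l = 4
c(S, V) = 0 (c(S, V) = (-4 + 4)/(S + 5) = 0/(5 + S) = 0)
(13*c(0, M(-2, -2)))*(-45) = (13*0)*(-45) = 0*(-45) = 0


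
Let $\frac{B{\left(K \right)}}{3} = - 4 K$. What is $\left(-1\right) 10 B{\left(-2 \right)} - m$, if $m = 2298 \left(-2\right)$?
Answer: $4356$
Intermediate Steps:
$B{\left(K \right)} = - 12 K$ ($B{\left(K \right)} = 3 \left(- 4 K\right) = - 12 K$)
$m = -4596$
$\left(-1\right) 10 B{\left(-2 \right)} - m = \left(-1\right) 10 \left(\left(-12\right) \left(-2\right)\right) - -4596 = \left(-10\right) 24 + 4596 = -240 + 4596 = 4356$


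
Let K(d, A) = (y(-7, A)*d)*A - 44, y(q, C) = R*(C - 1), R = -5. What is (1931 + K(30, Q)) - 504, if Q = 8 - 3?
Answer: -1617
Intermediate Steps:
Q = 5
y(q, C) = 5 - 5*C (y(q, C) = -5*(C - 1) = -5*(-1 + C) = 5 - 5*C)
K(d, A) = -44 + A*d*(5 - 5*A) (K(d, A) = ((5 - 5*A)*d)*A - 44 = (d*(5 - 5*A))*A - 44 = A*d*(5 - 5*A) - 44 = -44 + A*d*(5 - 5*A))
(1931 + K(30, Q)) - 504 = (1931 + (-44 + 5*5*30*(1 - 1*5))) - 504 = (1931 + (-44 + 5*5*30*(1 - 5))) - 504 = (1931 + (-44 + 5*5*30*(-4))) - 504 = (1931 + (-44 - 3000)) - 504 = (1931 - 3044) - 504 = -1113 - 504 = -1617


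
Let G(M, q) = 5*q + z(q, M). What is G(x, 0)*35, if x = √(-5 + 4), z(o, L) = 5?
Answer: 175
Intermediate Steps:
x = I (x = √(-1) = I ≈ 1.0*I)
G(M, q) = 5 + 5*q (G(M, q) = 5*q + 5 = 5 + 5*q)
G(x, 0)*35 = (5 + 5*0)*35 = (5 + 0)*35 = 5*35 = 175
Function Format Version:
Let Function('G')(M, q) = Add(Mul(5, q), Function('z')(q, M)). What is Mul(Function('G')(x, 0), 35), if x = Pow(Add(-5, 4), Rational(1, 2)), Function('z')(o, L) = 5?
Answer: 175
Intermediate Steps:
x = I (x = Pow(-1, Rational(1, 2)) = I ≈ Mul(1.0000, I))
Function('G')(M, q) = Add(5, Mul(5, q)) (Function('G')(M, q) = Add(Mul(5, q), 5) = Add(5, Mul(5, q)))
Mul(Function('G')(x, 0), 35) = Mul(Add(5, Mul(5, 0)), 35) = Mul(Add(5, 0), 35) = Mul(5, 35) = 175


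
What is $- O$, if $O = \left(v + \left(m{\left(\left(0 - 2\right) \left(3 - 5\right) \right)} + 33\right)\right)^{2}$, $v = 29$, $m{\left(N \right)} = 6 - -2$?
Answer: $-4900$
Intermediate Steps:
$m{\left(N \right)} = 8$ ($m{\left(N \right)} = 6 + 2 = 8$)
$O = 4900$ ($O = \left(29 + \left(8 + 33\right)\right)^{2} = \left(29 + 41\right)^{2} = 70^{2} = 4900$)
$- O = \left(-1\right) 4900 = -4900$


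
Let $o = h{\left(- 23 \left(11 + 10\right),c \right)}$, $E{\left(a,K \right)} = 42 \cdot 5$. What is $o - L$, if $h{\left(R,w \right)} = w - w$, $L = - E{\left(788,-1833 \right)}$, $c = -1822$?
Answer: $210$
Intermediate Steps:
$E{\left(a,K \right)} = 210$
$L = -210$ ($L = \left(-1\right) 210 = -210$)
$h{\left(R,w \right)} = 0$
$o = 0$
$o - L = 0 - -210 = 0 + 210 = 210$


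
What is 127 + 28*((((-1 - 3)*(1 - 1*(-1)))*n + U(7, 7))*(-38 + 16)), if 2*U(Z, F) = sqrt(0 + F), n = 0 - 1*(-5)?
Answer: 24767 - 308*sqrt(7) ≈ 23952.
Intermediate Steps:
n = 5 (n = 0 + 5 = 5)
U(Z, F) = sqrt(F)/2 (U(Z, F) = sqrt(0 + F)/2 = sqrt(F)/2)
127 + 28*((((-1 - 3)*(1 - 1*(-1)))*n + U(7, 7))*(-38 + 16)) = 127 + 28*((((-1 - 3)*(1 - 1*(-1)))*5 + sqrt(7)/2)*(-38 + 16)) = 127 + 28*((-4*(1 + 1)*5 + sqrt(7)/2)*(-22)) = 127 + 28*((-4*2*5 + sqrt(7)/2)*(-22)) = 127 + 28*((-8*5 + sqrt(7)/2)*(-22)) = 127 + 28*((-40 + sqrt(7)/2)*(-22)) = 127 + 28*(880 - 11*sqrt(7)) = 127 + (24640 - 308*sqrt(7)) = 24767 - 308*sqrt(7)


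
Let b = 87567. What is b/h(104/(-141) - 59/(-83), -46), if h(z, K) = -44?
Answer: -87567/44 ≈ -1990.2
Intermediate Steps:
b/h(104/(-141) - 59/(-83), -46) = 87567/(-44) = 87567*(-1/44) = -87567/44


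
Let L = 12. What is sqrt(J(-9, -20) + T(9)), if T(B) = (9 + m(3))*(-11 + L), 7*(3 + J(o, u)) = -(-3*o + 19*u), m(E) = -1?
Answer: 2*sqrt(679)/7 ≈ 7.4450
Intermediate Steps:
J(o, u) = -3 - 19*u/7 + 3*o/7 (J(o, u) = -3 + (-(-3*o + 19*u))/7 = -3 + (-19*u + 3*o)/7 = -3 + (-19*u/7 + 3*o/7) = -3 - 19*u/7 + 3*o/7)
T(B) = 8 (T(B) = (9 - 1)*(-11 + 12) = 8*1 = 8)
sqrt(J(-9, -20) + T(9)) = sqrt((-3 - 19/7*(-20) + (3/7)*(-9)) + 8) = sqrt((-3 + 380/7 - 27/7) + 8) = sqrt(332/7 + 8) = sqrt(388/7) = 2*sqrt(679)/7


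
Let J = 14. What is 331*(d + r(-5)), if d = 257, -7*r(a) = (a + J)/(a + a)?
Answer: 5957669/70 ≈ 85110.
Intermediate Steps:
r(a) = -(14 + a)/(14*a) (r(a) = -(a + 14)/(7*(a + a)) = -(14 + a)/(7*(2*a)) = -(14 + a)*1/(2*a)/7 = -(14 + a)/(14*a))
331*(d + r(-5)) = 331*(257 + (1/14)*(-14 - 1*(-5))/(-5)) = 331*(257 + (1/14)*(-1/5)*(-14 + 5)) = 331*(257 + (1/14)*(-1/5)*(-9)) = 331*(257 + 9/70) = 331*(17999/70) = 5957669/70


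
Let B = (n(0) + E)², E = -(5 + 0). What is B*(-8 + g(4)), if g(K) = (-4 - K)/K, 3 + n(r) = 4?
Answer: -160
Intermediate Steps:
n(r) = 1 (n(r) = -3 + 4 = 1)
g(K) = (-4 - K)/K
E = -5 (E = -1*5 = -5)
B = 16 (B = (1 - 5)² = (-4)² = 16)
B*(-8 + g(4)) = 16*(-8 + (-4 - 1*4)/4) = 16*(-8 + (-4 - 4)/4) = 16*(-8 + (¼)*(-8)) = 16*(-8 - 2) = 16*(-10) = -160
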